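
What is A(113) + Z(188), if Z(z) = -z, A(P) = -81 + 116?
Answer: -153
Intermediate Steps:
A(P) = 35
A(113) + Z(188) = 35 - 1*188 = 35 - 188 = -153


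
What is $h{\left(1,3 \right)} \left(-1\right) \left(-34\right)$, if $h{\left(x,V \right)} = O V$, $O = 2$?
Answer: $204$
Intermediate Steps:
$h{\left(x,V \right)} = 2 V$
$h{\left(1,3 \right)} \left(-1\right) \left(-34\right) = 2 \cdot 3 \left(-1\right) \left(-34\right) = 6 \left(-1\right) \left(-34\right) = \left(-6\right) \left(-34\right) = 204$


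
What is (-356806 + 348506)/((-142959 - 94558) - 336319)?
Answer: 2075/143459 ≈ 0.014464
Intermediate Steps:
(-356806 + 348506)/((-142959 - 94558) - 336319) = -8300/(-237517 - 336319) = -8300/(-573836) = -8300*(-1/573836) = 2075/143459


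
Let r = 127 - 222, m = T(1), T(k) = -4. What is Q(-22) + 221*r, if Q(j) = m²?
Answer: -20979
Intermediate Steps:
m = -4
r = -95
Q(j) = 16 (Q(j) = (-4)² = 16)
Q(-22) + 221*r = 16 + 221*(-95) = 16 - 20995 = -20979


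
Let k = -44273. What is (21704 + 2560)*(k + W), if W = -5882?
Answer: -1216960920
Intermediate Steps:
(21704 + 2560)*(k + W) = (21704 + 2560)*(-44273 - 5882) = 24264*(-50155) = -1216960920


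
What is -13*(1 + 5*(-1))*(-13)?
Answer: -676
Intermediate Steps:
-13*(1 + 5*(-1))*(-13) = -13*(1 - 5)*(-13) = -13*(-4)*(-13) = 52*(-13) = -676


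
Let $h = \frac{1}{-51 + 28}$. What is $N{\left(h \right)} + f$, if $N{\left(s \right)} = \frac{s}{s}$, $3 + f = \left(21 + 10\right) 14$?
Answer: $432$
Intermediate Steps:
$f = 431$ ($f = -3 + \left(21 + 10\right) 14 = -3 + 31 \cdot 14 = -3 + 434 = 431$)
$h = - \frac{1}{23}$ ($h = \frac{1}{-23} = - \frac{1}{23} \approx -0.043478$)
$N{\left(s \right)} = 1$
$N{\left(h \right)} + f = 1 + 431 = 432$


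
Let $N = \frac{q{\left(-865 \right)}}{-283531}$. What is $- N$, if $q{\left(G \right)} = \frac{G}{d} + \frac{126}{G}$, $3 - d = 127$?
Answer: $\frac{732601}{30411535060} \approx 2.409 \cdot 10^{-5}$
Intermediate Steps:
$d = -124$ ($d = 3 - 127 = -124$)
$q{\left(G \right)} = \frac{126}{G} - \frac{G}{124}$ ($q{\left(G \right)} = \frac{G}{-124} + \frac{126}{G} = G \left(- \frac{1}{124}\right) + \frac{126}{G} = - \frac{G}{124} + \frac{126}{G} = \frac{126}{G} - \frac{G}{124}$)
$N = - \frac{732601}{30411535060}$ ($N = \frac{\frac{126}{-865} - - \frac{865}{124}}{-283531} = \left(126 \left(- \frac{1}{865}\right) + \frac{865}{124}\right) \left(- \frac{1}{283531}\right) = \left(- \frac{126}{865} + \frac{865}{124}\right) \left(- \frac{1}{283531}\right) = \frac{732601}{107260} \left(- \frac{1}{283531}\right) = - \frac{732601}{30411535060} \approx -2.409 \cdot 10^{-5}$)
$- N = \left(-1\right) \left(- \frac{732601}{30411535060}\right) = \frac{732601}{30411535060}$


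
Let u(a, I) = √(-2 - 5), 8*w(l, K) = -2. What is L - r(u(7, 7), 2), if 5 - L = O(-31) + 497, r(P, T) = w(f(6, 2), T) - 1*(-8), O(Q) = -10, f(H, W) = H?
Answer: -1959/4 ≈ -489.75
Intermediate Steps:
w(l, K) = -¼ (w(l, K) = (⅛)*(-2) = -¼)
u(a, I) = I*√7 (u(a, I) = √(-7) = I*√7)
r(P, T) = 31/4 (r(P, T) = -¼ - 1*(-8) = -¼ + 8 = 31/4)
L = -482 (L = 5 - (-10 + 497) = 5 - 1*487 = 5 - 487 = -482)
L - r(u(7, 7), 2) = -482 - 1*31/4 = -482 - 31/4 = -1959/4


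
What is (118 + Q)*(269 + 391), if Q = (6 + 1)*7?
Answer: 110220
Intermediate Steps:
Q = 49 (Q = 7*7 = 49)
(118 + Q)*(269 + 391) = (118 + 49)*(269 + 391) = 167*660 = 110220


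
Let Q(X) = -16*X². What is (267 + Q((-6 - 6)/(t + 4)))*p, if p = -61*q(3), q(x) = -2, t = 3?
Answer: 1315038/49 ≈ 26838.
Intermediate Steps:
p = 122 (p = -61*(-2) = 122)
(267 + Q((-6 - 6)/(t + 4)))*p = (267 - 16*(-6 - 6)²/(3 + 4)²)*122 = (267 - 16*(-12/7)²)*122 = (267 - 16*144/49)*122 = (267 - 2304/49)*122 = (10779/49)*122 = 1315038/49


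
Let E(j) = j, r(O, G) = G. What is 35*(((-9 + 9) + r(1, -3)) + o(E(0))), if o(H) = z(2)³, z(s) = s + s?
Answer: 2135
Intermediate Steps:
z(s) = 2*s
o(H) = 64 (o(H) = (2*2)³ = 4³ = 64)
35*(((-9 + 9) + r(1, -3)) + o(E(0))) = 35*(((-9 + 9) - 3) + 64) = 35*((0 - 3) + 64) = 35*(-3 + 64) = 35*61 = 2135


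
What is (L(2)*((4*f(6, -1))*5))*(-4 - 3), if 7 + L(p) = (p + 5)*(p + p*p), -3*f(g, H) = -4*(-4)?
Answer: 78400/3 ≈ 26133.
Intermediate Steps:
f(g, H) = -16/3 (f(g, H) = -(-4)*(-4)/3 = -⅓*16 = -16/3)
L(p) = -7 + (5 + p)*(p + p²) (L(p) = -7 + (p + 5)*(p + p*p) = -7 + (5 + p)*(p + p²))
(L(2)*((4*f(6, -1))*5))*(-4 - 3) = ((-7 + 2³ + 5*2 + 6*2²)*((4*(-16/3))*5))*(-4 - 3) = ((-7 + 8 + 10 + 6*4)*(-64/3*5))*(-7) = ((-7 + 8 + 10 + 24)*(-320/3))*(-7) = (35*(-320/3))*(-7) = -11200/3*(-7) = 78400/3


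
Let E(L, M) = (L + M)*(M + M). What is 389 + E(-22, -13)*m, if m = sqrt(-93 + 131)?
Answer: 389 + 910*sqrt(38) ≈ 5998.6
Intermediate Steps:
E(L, M) = 2*M*(L + M) (E(L, M) = (L + M)*(2*M) = 2*M*(L + M))
m = sqrt(38) ≈ 6.1644
389 + E(-22, -13)*m = 389 + (2*(-13)*(-22 - 13))*sqrt(38) = 389 + (2*(-13)*(-35))*sqrt(38) = 389 + 910*sqrt(38)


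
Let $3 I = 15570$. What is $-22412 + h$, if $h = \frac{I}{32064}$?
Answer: $- \frac{119768863}{5344} \approx -22412.0$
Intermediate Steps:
$I = 5190$ ($I = \frac{1}{3} \cdot 15570 = 5190$)
$h = \frac{865}{5344}$ ($h = \frac{5190}{32064} = 5190 \cdot \frac{1}{32064} = \frac{865}{5344} \approx 0.16186$)
$-22412 + h = -22412 + \frac{865}{5344} = - \frac{119768863}{5344}$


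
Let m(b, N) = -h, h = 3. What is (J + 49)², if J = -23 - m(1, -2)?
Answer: 841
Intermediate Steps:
m(b, N) = -3 (m(b, N) = -1*3 = -3)
J = -20 (J = -23 - 1*(-3) = -23 + 3 = -20)
(J + 49)² = (-20 + 49)² = 29² = 841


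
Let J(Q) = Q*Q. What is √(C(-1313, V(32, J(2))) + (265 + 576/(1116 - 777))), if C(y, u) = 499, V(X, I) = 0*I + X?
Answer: 2*√2444303/113 ≈ 27.671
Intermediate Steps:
J(Q) = Q²
V(X, I) = X (V(X, I) = 0 + X = X)
√(C(-1313, V(32, J(2))) + (265 + 576/(1116 - 777))) = √(499 + (265 + 576/(1116 - 777))) = √(499 + (265 + 576/339)) = √(499 + (265 + 576*(1/339))) = √(499 + (265 + 192/113)) = √(499 + 30137/113) = √(86524/113) = 2*√2444303/113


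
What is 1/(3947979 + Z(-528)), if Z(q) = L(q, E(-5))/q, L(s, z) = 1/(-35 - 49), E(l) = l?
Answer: 44352/175100764609 ≈ 2.5329e-7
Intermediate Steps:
L(s, z) = -1/84 (L(s, z) = 1/(-84) = -1/84)
Z(q) = -1/(84*q)
1/(3947979 + Z(-528)) = 1/(3947979 - 1/84/(-528)) = 1/(3947979 - 1/84*(-1/528)) = 1/(3947979 + 1/44352) = 1/(175100764609/44352) = 44352/175100764609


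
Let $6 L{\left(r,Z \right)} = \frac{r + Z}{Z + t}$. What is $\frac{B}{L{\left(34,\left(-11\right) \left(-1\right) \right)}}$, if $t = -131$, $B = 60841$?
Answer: $-973456$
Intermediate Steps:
$L{\left(r,Z \right)} = \frac{Z + r}{6 \left(-131 + Z\right)}$ ($L{\left(r,Z \right)} = \frac{\left(r + Z\right) \frac{1}{Z - 131}}{6} = \frac{\left(Z + r\right) \frac{1}{-131 + Z}}{6} = \frac{\frac{1}{-131 + Z} \left(Z + r\right)}{6} = \frac{Z + r}{6 \left(-131 + Z\right)}$)
$\frac{B}{L{\left(34,\left(-11\right) \left(-1\right) \right)}} = \frac{60841}{\frac{1}{6} \frac{1}{-131 - -11} \left(\left(-11\right) \left(-1\right) + 34\right)} = \frac{60841}{\frac{1}{6} \frac{1}{-131 + 11} \left(11 + 34\right)} = \frac{60841}{\frac{1}{6} \frac{1}{-120} \cdot 45} = \frac{60841}{\frac{1}{6} \left(- \frac{1}{120}\right) 45} = \frac{60841}{- \frac{1}{16}} = 60841 \left(-16\right) = -973456$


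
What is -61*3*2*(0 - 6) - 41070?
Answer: -38874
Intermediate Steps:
-61*3*2*(0 - 6) - 41070 = -366*(-6) - 41070 = -61*(-36) - 41070 = 2196 - 41070 = -38874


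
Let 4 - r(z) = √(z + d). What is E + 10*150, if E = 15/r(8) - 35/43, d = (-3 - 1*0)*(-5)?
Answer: 448675/301 - 15*√23/7 ≈ 1480.3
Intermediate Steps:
d = 15 (d = (-3 + 0)*(-5) = -3*(-5) = 15)
r(z) = 4 - √(15 + z) (r(z) = 4 - √(z + 15) = 4 - √(15 + z))
E = -35/43 + 15/(4 - √23) (E = 15/(4 - √(15 + 8)) - 35/43 = 15/(4 - √23) - 35*1/43 = 15/(4 - √23) - 35/43 = -35/43 + 15/(4 - √23) ≈ -19.662)
E + 10*150 = (-2825/301 - 15*√23/7) + 10*150 = (-2825/301 - 15*√23/7) + 1500 = 448675/301 - 15*√23/7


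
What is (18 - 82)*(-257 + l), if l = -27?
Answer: 18176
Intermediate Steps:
(18 - 82)*(-257 + l) = (18 - 82)*(-257 - 27) = -64*(-284) = 18176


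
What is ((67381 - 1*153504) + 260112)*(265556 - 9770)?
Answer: 44503950354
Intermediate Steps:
((67381 - 1*153504) + 260112)*(265556 - 9770) = ((67381 - 153504) + 260112)*255786 = (-86123 + 260112)*255786 = 173989*255786 = 44503950354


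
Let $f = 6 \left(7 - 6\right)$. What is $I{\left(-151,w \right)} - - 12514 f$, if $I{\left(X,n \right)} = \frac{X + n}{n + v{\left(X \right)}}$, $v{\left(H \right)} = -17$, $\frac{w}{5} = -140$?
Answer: $\frac{53836079}{717} \approx 75085.0$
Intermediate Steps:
$w = -700$ ($w = 5 \left(-140\right) = -700$)
$f = 6$ ($f = 6 \cdot 1 = 6$)
$I{\left(X,n \right)} = \frac{X + n}{-17 + n}$ ($I{\left(X,n \right)} = \frac{X + n}{n - 17} = \frac{X + n}{-17 + n}$)
$I{\left(-151,w \right)} - - 12514 f = \frac{-151 - 700}{-17 - 700} - \left(-12514\right) 6 = \frac{1}{-717} \left(-851\right) - -75084 = \left(- \frac{1}{717}\right) \left(-851\right) + 75084 = \frac{851}{717} + 75084 = \frac{53836079}{717}$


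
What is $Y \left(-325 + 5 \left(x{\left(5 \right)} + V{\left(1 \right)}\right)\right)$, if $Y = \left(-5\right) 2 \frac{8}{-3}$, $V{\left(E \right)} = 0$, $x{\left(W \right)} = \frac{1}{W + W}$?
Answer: $- \frac{25960}{3} \approx -8653.3$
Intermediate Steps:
$x{\left(W \right)} = \frac{1}{2 W}$
$Y = \frac{80}{3}$ ($Y = - 10 \cdot 8 \left(- \frac{1}{3}\right) = \left(-10\right) \left(- \frac{8}{3}\right) = \frac{80}{3} \approx 26.667$)
$Y \left(-325 + 5 \left(x{\left(5 \right)} + V{\left(1 \right)}\right)\right) = \frac{80 \left(-325 + 5 \left(\frac{1}{2 \cdot 5} + 0\right)\right)}{3} = \frac{80 \left(-325 + 5 \left(\frac{1}{2} \cdot \frac{1}{5} + 0\right)\right)}{3} = \frac{80 \left(-325 + 5 \left(\frac{1}{10} + 0\right)\right)}{3} = \frac{80 \left(-325 + 5 \cdot \frac{1}{10}\right)}{3} = \frac{80 \left(-325 + \frac{1}{2}\right)}{3} = \frac{80}{3} \left(- \frac{649}{2}\right) = - \frac{25960}{3}$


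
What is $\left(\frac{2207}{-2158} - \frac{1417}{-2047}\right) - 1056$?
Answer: $- \frac{4666261699}{4417426} \approx -1056.3$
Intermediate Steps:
$\left(\frac{2207}{-2158} - \frac{1417}{-2047}\right) - 1056 = \left(2207 \left(- \frac{1}{2158}\right) - - \frac{1417}{2047}\right) - 1056 = \left(- \frac{2207}{2158} + \frac{1417}{2047}\right) - 1056 = - \frac{1459843}{4417426} - 1056 = - \frac{4666261699}{4417426}$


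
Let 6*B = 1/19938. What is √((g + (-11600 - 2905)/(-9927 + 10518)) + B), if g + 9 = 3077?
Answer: √46952939435161655/3927786 ≈ 55.168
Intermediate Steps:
g = 3068 (g = -9 + 3077 = 3068)
B = 1/119628 (B = (⅙)/19938 = (⅙)*(1/19938) = 1/119628 ≈ 8.3592e-6)
√((g + (-11600 - 2905)/(-9927 + 10518)) + B) = √((3068 + (-11600 - 2905)/(-9927 + 10518)) + 1/119628) = √((3068 - 14505/591) + 1/119628) = √((3068 - 14505*1/591) + 1/119628) = √((3068 - 4835/197) + 1/119628) = √(599561/197 + 1/119628) = √(71724283505/23566716) = √46952939435161655/3927786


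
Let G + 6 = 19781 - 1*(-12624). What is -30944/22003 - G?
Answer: -712906141/22003 ≈ -32400.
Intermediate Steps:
G = 32399 (G = -6 + (19781 - 1*(-12624)) = -6 + (19781 + 12624) = -6 + 32405 = 32399)
-30944/22003 - G = -30944/22003 - 1*32399 = -30944*1/22003 - 32399 = -30944/22003 - 32399 = -712906141/22003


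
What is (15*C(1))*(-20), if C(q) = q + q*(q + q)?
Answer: -900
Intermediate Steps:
C(q) = q + 2*q**2 (C(q) = q + q*(2*q) = q + 2*q**2)
(15*C(1))*(-20) = (15*(1*(1 + 2*1)))*(-20) = (15*(1*(1 + 2)))*(-20) = (15*(1*3))*(-20) = (15*3)*(-20) = 45*(-20) = -900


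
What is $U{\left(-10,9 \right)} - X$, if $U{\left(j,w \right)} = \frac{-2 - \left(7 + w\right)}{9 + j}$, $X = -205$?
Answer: $223$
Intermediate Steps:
$U{\left(j,w \right)} = \frac{-9 - w}{9 + j}$
$U{\left(-10,9 \right)} - X = \frac{-9 - 9}{9 - 10} - -205 = \frac{-9 - 9}{-1} + 205 = \left(-1\right) \left(-18\right) + 205 = 18 + 205 = 223$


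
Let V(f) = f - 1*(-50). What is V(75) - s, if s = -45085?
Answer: 45210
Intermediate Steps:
V(f) = 50 + f (V(f) = f + 50 = 50 + f)
V(75) - s = (50 + 75) - 1*(-45085) = 125 + 45085 = 45210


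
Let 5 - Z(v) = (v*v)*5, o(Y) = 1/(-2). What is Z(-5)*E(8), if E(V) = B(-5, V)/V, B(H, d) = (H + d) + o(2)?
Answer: -75/2 ≈ -37.500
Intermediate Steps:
o(Y) = -½ (o(Y) = 1*(-½) = -½)
B(H, d) = -½ + H + d (B(H, d) = (H + d) - ½ = -½ + H + d)
E(V) = (-11/2 + V)/V (E(V) = (-½ - 5 + V)/V = (-11/2 + V)/V)
Z(v) = 5 - 5*v² (Z(v) = 5 - v*v*5 = 5 - v²*5 = 5 - 5*v²)
Z(-5)*E(8) = (5 - 5*(-5)²)*((-11/2 + 8)/8) = (5 - 5*25)*((⅛)*(5/2)) = (5 - 125)*(5/16) = -120*5/16 = -75/2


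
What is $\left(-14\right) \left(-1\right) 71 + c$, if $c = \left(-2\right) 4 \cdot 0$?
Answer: $994$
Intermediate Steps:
$c = 0$ ($c = \left(-8\right) 0 = 0$)
$\left(-14\right) \left(-1\right) 71 + c = \left(-14\right) \left(-1\right) 71 + 0 = 14 \cdot 71 + 0 = 994 + 0 = 994$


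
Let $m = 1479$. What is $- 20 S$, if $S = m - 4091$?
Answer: $52240$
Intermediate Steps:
$S = -2612$ ($S = 1479 - 4091 = -2612$)
$- 20 S = \left(-20\right) \left(-2612\right) = 52240$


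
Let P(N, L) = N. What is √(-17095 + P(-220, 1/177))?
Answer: I*√17315 ≈ 131.59*I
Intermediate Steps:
√(-17095 + P(-220, 1/177)) = √(-17095 - 220) = √(-17315) = I*√17315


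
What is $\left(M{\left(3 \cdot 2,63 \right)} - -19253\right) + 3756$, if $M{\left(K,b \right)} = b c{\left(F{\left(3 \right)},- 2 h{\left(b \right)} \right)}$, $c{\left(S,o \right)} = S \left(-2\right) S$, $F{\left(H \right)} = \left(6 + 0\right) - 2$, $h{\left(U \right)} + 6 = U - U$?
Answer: $20993$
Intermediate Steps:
$h{\left(U \right)} = -6$ ($h{\left(U \right)} = -6 + \left(U - U\right) = -6 + 0 = -6$)
$F{\left(H \right)} = 4$ ($F{\left(H \right)} = 6 - 2 = 4$)
$c{\left(S,o \right)} = - 2 S^{2}$ ($c{\left(S,o \right)} = - 2 S S = - 2 S^{2}$)
$M{\left(K,b \right)} = - 32 b$ ($M{\left(K,b \right)} = b \left(- 2 \cdot 4^{2}\right) = b \left(\left(-2\right) 16\right) = b \left(-32\right) = - 32 b$)
$\left(M{\left(3 \cdot 2,63 \right)} - -19253\right) + 3756 = \left(\left(-32\right) 63 - -19253\right) + 3756 = \left(-2016 + 19253\right) + 3756 = 17237 + 3756 = 20993$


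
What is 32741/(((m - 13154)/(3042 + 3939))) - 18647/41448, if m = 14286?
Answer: 2368384434301/11729784 ≈ 2.0191e+5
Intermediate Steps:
32741/(((m - 13154)/(3042 + 3939))) - 18647/41448 = 32741/(((14286 - 13154)/(3042 + 3939))) - 18647/41448 = 32741/((1132/6981)) - 18647*1/41448 = 32741/((1132*(1/6981))) - 18647/41448 = 32741/(1132/6981) - 18647/41448 = 32741*(6981/1132) - 18647/41448 = 228564921/1132 - 18647/41448 = 2368384434301/11729784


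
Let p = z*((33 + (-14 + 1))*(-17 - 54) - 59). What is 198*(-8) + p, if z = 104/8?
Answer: -20811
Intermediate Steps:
z = 13 (z = 104*(⅛) = 13)
p = -19227 (p = 13*((33 + (-14 + 1))*(-17 - 54) - 59) = 13*((33 - 13)*(-71) - 59) = 13*(20*(-71) - 59) = 13*(-1420 - 59) = 13*(-1479) = -19227)
198*(-8) + p = 198*(-8) - 19227 = -1584 - 19227 = -20811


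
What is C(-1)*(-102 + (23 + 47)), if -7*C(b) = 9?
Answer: 288/7 ≈ 41.143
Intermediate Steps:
C(b) = -9/7 (C(b) = -1/7*9 = -9/7)
C(-1)*(-102 + (23 + 47)) = -9*(-102 + (23 + 47))/7 = -9*(-102 + 70)/7 = -9/7*(-32) = 288/7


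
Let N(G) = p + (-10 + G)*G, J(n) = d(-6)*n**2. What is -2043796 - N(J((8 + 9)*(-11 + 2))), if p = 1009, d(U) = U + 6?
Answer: -2044805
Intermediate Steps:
d(U) = 6 + U
J(n) = 0 (J(n) = (6 - 6)*n**2 = 0*n**2 = 0)
N(G) = 1009 + G*(-10 + G) (N(G) = 1009 + (-10 + G)*G = 1009 + G*(-10 + G))
-2043796 - N(J((8 + 9)*(-11 + 2))) = -2043796 - (1009 + 0**2 - 10*0) = -2043796 - (1009 + 0 + 0) = -2043796 - 1*1009 = -2043796 - 1009 = -2044805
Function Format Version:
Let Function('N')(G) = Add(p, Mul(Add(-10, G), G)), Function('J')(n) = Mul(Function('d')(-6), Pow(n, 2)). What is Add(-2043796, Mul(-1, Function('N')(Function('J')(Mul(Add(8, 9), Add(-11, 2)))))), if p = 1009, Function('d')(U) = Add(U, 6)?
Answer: -2044805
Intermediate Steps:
Function('d')(U) = Add(6, U)
Function('J')(n) = 0 (Function('J')(n) = Mul(Add(6, -6), Pow(n, 2)) = Mul(0, Pow(n, 2)) = 0)
Function('N')(G) = Add(1009, Mul(G, Add(-10, G))) (Function('N')(G) = Add(1009, Mul(Add(-10, G), G)) = Add(1009, Mul(G, Add(-10, G))))
Add(-2043796, Mul(-1, Function('N')(Function('J')(Mul(Add(8, 9), Add(-11, 2)))))) = Add(-2043796, Mul(-1, Add(1009, Pow(0, 2), Mul(-10, 0)))) = Add(-2043796, Mul(-1, Add(1009, 0, 0))) = Add(-2043796, Mul(-1, 1009)) = Add(-2043796, -1009) = -2044805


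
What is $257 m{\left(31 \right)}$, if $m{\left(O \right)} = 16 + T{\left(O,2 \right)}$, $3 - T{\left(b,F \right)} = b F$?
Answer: $-11051$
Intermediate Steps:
$T{\left(b,F \right)} = 3 - F b$ ($T{\left(b,F \right)} = 3 - b F = 3 - F b$)
$m{\left(O \right)} = 19 - 2 O$ ($m{\left(O \right)} = 16 + \left(3 - 2 O\right) = 16 - \left(-3 + 2 O\right) = 19 - 2 O$)
$257 m{\left(31 \right)} = 257 \left(19 - 62\right) = 257 \left(-43\right) = -11051$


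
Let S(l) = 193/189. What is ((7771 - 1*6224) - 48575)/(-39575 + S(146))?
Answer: 4444146/3739741 ≈ 1.1884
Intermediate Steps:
S(l) = 193/189 (S(l) = 193*(1/189) = 193/189)
((7771 - 1*6224) - 48575)/(-39575 + S(146)) = ((7771 - 1*6224) - 48575)/(-39575 + 193/189) = ((7771 - 6224) - 48575)/(-7479482/189) = (1547 - 48575)*(-189/7479482) = -47028*(-189/7479482) = 4444146/3739741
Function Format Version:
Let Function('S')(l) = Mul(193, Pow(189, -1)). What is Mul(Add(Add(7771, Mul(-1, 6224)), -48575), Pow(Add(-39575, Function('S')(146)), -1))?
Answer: Rational(4444146, 3739741) ≈ 1.1884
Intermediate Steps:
Function('S')(l) = Rational(193, 189) (Function('S')(l) = Mul(193, Rational(1, 189)) = Rational(193, 189))
Mul(Add(Add(7771, Mul(-1, 6224)), -48575), Pow(Add(-39575, Function('S')(146)), -1)) = Mul(Add(Add(7771, Mul(-1, 6224)), -48575), Pow(Add(-39575, Rational(193, 189)), -1)) = Mul(Add(Add(7771, -6224), -48575), Pow(Rational(-7479482, 189), -1)) = Mul(Add(1547, -48575), Rational(-189, 7479482)) = Mul(-47028, Rational(-189, 7479482)) = Rational(4444146, 3739741)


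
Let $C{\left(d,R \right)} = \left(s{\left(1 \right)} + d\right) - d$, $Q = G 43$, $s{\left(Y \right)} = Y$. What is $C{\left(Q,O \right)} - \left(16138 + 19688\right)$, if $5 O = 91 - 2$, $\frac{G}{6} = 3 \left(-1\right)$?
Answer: $-35825$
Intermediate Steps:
$G = -18$ ($G = 6 \cdot 3 \left(-1\right) = 6 \left(-3\right) = -18$)
$O = \frac{89}{5}$ ($O = \frac{91 - 2}{5} = \frac{1}{5} \cdot 89 = \frac{89}{5} \approx 17.8$)
$Q = -774$ ($Q = \left(-18\right) 43 = -774$)
$C{\left(d,R \right)} = 1$ ($C{\left(d,R \right)} = \left(1 + d\right) - d = 1$)
$C{\left(Q,O \right)} - \left(16138 + 19688\right) = 1 - \left(16138 + 19688\right) = 1 - 35826 = -35825$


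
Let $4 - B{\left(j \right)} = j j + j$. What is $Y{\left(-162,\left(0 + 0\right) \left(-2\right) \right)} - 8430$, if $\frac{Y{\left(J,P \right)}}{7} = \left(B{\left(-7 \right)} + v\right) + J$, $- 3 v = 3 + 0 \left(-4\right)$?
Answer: $-9837$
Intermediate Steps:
$v = -1$ ($v = - \frac{3 + 0 \left(-4\right)}{3} = - \frac{3 + 0}{3} = \left(- \frac{1}{3}\right) 3 = -1$)
$B{\left(j \right)} = 4 - j - j^{2}$ ($B{\left(j \right)} = 4 - \left(j j + j\right) = 4 - \left(j^{2} + j\right) = 4 - \left(j + j^{2}\right) = 4 - j - j^{2}$)
$Y{\left(J,P \right)} = -273 + 7 J$ ($Y{\left(J,P \right)} = 7 \left(\left(\left(4 - -7 - \left(-7\right)^{2}\right) - 1\right) + J\right) = 7 \left(\left(\left(4 + 7 - 49\right) - 1\right) + J\right) = 7 \left(\left(-38 - 1\right) + J\right) = 7 \left(-39 + J\right) = -273 + 7 J$)
$Y{\left(-162,\left(0 + 0\right) \left(-2\right) \right)} - 8430 = \left(-273 + 7 \left(-162\right)\right) - 8430 = \left(-273 - 1134\right) - 8430 = -1407 - 8430 = -9837$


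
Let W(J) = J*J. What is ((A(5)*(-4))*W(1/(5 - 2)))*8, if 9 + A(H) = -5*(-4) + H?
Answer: -512/9 ≈ -56.889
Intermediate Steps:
A(H) = 11 + H (A(H) = -9 + (-5*(-4) + H) = -9 + (20 + H) = 11 + H)
W(J) = J²
((A(5)*(-4))*W(1/(5 - 2)))*8 = (((11 + 5)*(-4))*(1/(5 - 2))²)*8 = ((16*(-4))*(1/3)²)*8 = -64*(⅓)²*8 = -64*⅑*8 = -64/9*8 = -512/9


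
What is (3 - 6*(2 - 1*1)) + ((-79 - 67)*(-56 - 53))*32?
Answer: 509245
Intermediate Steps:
(3 - 6*(2 - 1*1)) + ((-79 - 67)*(-56 - 53))*32 = (3 - 6*(2 - 1)) - 146*(-109)*32 = (3 - 6*1) + 15914*32 = (3 - 6) + 509248 = -3 + 509248 = 509245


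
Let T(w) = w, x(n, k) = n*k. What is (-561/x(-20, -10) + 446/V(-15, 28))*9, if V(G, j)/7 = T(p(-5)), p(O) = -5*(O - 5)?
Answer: -19287/1400 ≈ -13.776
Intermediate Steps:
x(n, k) = k*n
p(O) = 25 - 5*O (p(O) = -5*(-5 + O) = 25 - 5*O)
V(G, j) = 350 (V(G, j) = 7*(25 - 5*(-5)) = 7*(25 + 25) = 7*50 = 350)
(-561/x(-20, -10) + 446/V(-15, 28))*9 = (-561/((-10*(-20))) + 446/350)*9 = (-561/200 + 446*(1/350))*9 = (-561*1/200 + 223/175)*9 = (-561/200 + 223/175)*9 = -2143/1400*9 = -19287/1400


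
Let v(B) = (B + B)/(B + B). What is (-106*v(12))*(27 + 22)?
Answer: -5194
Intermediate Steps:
v(B) = 1 (v(B) = (2*B)/((2*B)) = (2*B)*(1/(2*B)) = 1)
(-106*v(12))*(27 + 22) = (-106*1)*(27 + 22) = -106*49 = -5194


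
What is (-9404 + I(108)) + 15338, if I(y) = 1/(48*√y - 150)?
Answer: 223842373/37722 + 8*√3/6287 ≈ 5934.0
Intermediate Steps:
I(y) = 1/(-150 + 48*√y)
(-9404 + I(108)) + 15338 = (-9404 + 1/(6*(-25 + 8*√108))) + 15338 = (-9404 + 1/(6*(-25 + 8*(6*√3)))) + 15338 = (-9404 + 1/(6*(-25 + 48*√3))) + 15338 = 5934 + 1/(6*(-25 + 48*√3))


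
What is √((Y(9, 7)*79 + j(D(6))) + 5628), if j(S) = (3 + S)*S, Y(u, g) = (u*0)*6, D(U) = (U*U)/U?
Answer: √5682 ≈ 75.379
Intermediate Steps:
D(U) = U (D(U) = U²/U = U)
Y(u, g) = 0 (Y(u, g) = 0*6 = 0)
j(S) = S*(3 + S)
√((Y(9, 7)*79 + j(D(6))) + 5628) = √((0*79 + 6*(3 + 6)) + 5628) = √((0 + 6*9) + 5628) = √((0 + 54) + 5628) = √(54 + 5628) = √5682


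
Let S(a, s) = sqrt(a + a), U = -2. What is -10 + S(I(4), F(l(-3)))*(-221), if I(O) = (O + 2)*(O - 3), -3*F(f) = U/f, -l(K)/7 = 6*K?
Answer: -10 - 442*sqrt(3) ≈ -775.57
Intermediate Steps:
l(K) = -42*K
F(f) = 2/(3*f) (F(f) = -(-2)/(3*f) = 2/(3*f))
I(O) = (-3 + O)*(2 + O) (I(O) = (2 + O)*(-3 + O) = (-3 + O)*(2 + O))
S(a, s) = sqrt(2)*sqrt(a) (S(a, s) = sqrt(2*a) = sqrt(2)*sqrt(a))
-10 + S(I(4), F(l(-3)))*(-221) = -10 + (sqrt(2)*sqrt(-6 + 4**2 - 1*4))*(-221) = -10 + (sqrt(2)*sqrt(-6 + 16 - 4))*(-221) = -10 + (sqrt(2)*sqrt(6))*(-221) = -10 + (2*sqrt(3))*(-221) = -10 - 442*sqrt(3)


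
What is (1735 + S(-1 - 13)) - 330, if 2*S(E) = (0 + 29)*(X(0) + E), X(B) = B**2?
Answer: 1202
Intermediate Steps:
S(E) = 29*E/2 (S(E) = ((0 + 29)*(0**2 + E))/2 = (29*(0 + E))/2 = (29*E)/2 = 29*E/2)
(1735 + S(-1 - 13)) - 330 = (1735 + 29*(-1 - 13)/2) - 330 = (1735 + (29/2)*(-14)) - 330 = (1735 - 203) - 330 = 1532 - 330 = 1202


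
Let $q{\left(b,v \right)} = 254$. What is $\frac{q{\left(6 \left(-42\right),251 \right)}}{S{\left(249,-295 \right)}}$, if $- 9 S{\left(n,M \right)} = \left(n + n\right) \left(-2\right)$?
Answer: $\frac{381}{166} \approx 2.2952$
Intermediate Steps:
$S{\left(n,M \right)} = \frac{4 n}{9}$ ($S{\left(n,M \right)} = - \frac{\left(n + n\right) \left(-2\right)}{9} = - \frac{2 n \left(-2\right)}{9} = - \frac{\left(-4\right) n}{9} = \frac{4 n}{9}$)
$\frac{q{\left(6 \left(-42\right),251 \right)}}{S{\left(249,-295 \right)}} = \frac{254}{\frac{4}{9} \cdot 249} = \frac{254}{\frac{332}{3}} = 254 \cdot \frac{3}{332} = \frac{381}{166}$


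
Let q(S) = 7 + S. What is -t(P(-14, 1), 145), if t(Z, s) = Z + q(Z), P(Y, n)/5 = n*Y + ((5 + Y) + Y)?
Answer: 363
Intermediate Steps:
P(Y, n) = 25 + 10*Y + 5*Y*n (P(Y, n) = 5*(n*Y + ((5 + Y) + Y)) = 5*(Y*n + (5 + 2*Y)) = 5*(5 + 2*Y + Y*n) = 25 + 10*Y + 5*Y*n)
t(Z, s) = 7 + 2*Z (t(Z, s) = Z + (7 + Z) = 7 + 2*Z)
-t(P(-14, 1), 145) = -(7 + 2*(25 + 10*(-14) + 5*(-14)*1)) = -(7 + 2*(25 - 140 - 70)) = -(7 + 2*(-185)) = -(7 - 370) = -1*(-363) = 363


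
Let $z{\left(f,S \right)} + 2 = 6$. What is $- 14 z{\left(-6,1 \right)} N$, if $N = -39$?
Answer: $2184$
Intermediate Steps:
$z{\left(f,S \right)} = 4$ ($z{\left(f,S \right)} = -2 + 6 = 4$)
$- 14 z{\left(-6,1 \right)} N = \left(-14\right) 4 \left(-39\right) = \left(-56\right) \left(-39\right) = 2184$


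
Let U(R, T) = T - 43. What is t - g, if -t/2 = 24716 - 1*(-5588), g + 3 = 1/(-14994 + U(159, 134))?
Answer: -903196314/14903 ≈ -60605.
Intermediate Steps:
U(R, T) = -43 + T
g = -44710/14903 (g = -3 + 1/(-14994 + (-43 + 134)) = -3 + 1/(-14994 + 91) = -3 + 1/(-14903) = -3 - 1/14903 = -44710/14903 ≈ -3.0001)
t = -60608 (t = -2*(24716 - 1*(-5588)) = -2*(24716 + 5588) = -2*30304 = -60608)
t - g = -60608 - 1*(-44710/14903) = -60608 + 44710/14903 = -903196314/14903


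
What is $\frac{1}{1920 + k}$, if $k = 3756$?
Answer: $\frac{1}{5676} \approx 0.00017618$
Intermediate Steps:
$\frac{1}{1920 + k} = \frac{1}{1920 + 3756} = \frac{1}{5676}$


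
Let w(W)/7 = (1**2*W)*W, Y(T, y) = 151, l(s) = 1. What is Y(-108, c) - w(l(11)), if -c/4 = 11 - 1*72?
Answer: 144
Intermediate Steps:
c = 244 (c = -4*(11 - 1*72) = -4*(11 - 72) = -4*(-61) = 244)
w(W) = 7*W**2 (w(W) = 7*((1**2*W)*W) = 7*((1*W)*W) = 7*(W*W) = 7*W**2)
Y(-108, c) - w(l(11)) = 151 - 7*1**2 = 151 - 7 = 144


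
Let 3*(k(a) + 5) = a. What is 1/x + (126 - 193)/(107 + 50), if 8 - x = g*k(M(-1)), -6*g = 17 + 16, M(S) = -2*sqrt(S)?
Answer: -1059805/2225161 + 132*I/14173 ≈ -0.47628 + 0.0093135*I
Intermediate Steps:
k(a) = -5 + a/3
g = -11/2 (g = -(17 + 16)/6 = -1/6*33 = -11/2 ≈ -5.5000)
x = -39/2 - 11*I/3 (x = 8 - (-11)*(-5 + (-2*I)/3)/2 = 8 - (-11)*(-5 - 2*I/3)/2 = 8 - (55/2 + 11*I/3) = 8 + (-55/2 - 11*I/3) = -39/2 - 11*I/3 ≈ -19.5 - 3.6667*I)
1/x + (126 - 193)/(107 + 50) = 1/(-39/2 - 11*I/3) + (126 - 193)/(107 + 50) = 36*(-39/2 + 11*I/3)/14173 - 67/157 = -67/157 + 36*(-39/2 + 11*I/3)/14173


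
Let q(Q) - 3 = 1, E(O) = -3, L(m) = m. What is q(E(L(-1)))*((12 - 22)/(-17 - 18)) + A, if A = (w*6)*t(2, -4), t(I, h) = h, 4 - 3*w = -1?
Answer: -272/7 ≈ -38.857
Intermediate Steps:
w = 5/3 (w = 4/3 - ⅓*(-1) = 4/3 + ⅓ = 5/3 ≈ 1.6667)
q(Q) = 4 (q(Q) = 3 + 1 = 4)
A = -40 (A = ((5/3)*6)*(-4) = 10*(-4) = -40)
q(E(L(-1)))*((12 - 22)/(-17 - 18)) + A = 4*((12 - 22)/(-17 - 18)) - 40 = 4*(-10/(-35)) - 40 = 4*(-10*(-1/35)) - 40 = 4*(2/7) - 40 = 8/7 - 40 = -272/7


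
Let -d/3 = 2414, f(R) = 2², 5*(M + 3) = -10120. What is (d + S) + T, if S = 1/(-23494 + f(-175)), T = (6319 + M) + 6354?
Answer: 79959959/23490 ≈ 3404.0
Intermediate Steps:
M = -2027 (M = -3 + (⅕)*(-10120) = -3 - 2024 = -2027)
f(R) = 4
T = 10646 (T = (6319 - 2027) + 6354 = 4292 + 6354 = 10646)
S = -1/23490 (S = 1/(-23494 + 4) = 1/(-23490) = -1/23490 ≈ -4.2571e-5)
d = -7242 (d = -3*2414 = -7242)
(d + S) + T = (-7242 - 1/23490) + 10646 = -170114581/23490 + 10646 = 79959959/23490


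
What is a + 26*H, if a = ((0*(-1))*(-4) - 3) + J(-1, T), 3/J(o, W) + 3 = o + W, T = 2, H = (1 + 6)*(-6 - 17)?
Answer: -8381/2 ≈ -4190.5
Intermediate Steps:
H = -161 (H = 7*(-23) = -161)
J(o, W) = 3/(-3 + W + o) (J(o, W) = 3/(-3 + (o + W)) = 3/(-3 + (W + o)) = 3/(-3 + W + o))
a = -9/2 (a = ((0*(-1))*(-4) - 3) + 3/(-3 + 2 - 1) = (0*(-4) - 3) + 3/(-2) = (0 - 3) + 3*(-½) = -3 - 3/2 = -9/2 ≈ -4.5000)
a + 26*H = -9/2 + 26*(-161) = -9/2 - 4186 = -8381/2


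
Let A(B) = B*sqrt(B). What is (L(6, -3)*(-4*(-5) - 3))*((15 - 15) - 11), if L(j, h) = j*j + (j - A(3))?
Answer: -7854 + 561*sqrt(3) ≈ -6882.3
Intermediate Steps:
A(B) = B**(3/2)
L(j, h) = j + j**2 - 3*sqrt(3) (L(j, h) = j*j + (j - 3**(3/2)) = j**2 + (j - 3*sqrt(3)) = j + j**2 - 3*sqrt(3))
(L(6, -3)*(-4*(-5) - 3))*((15 - 15) - 11) = ((6 + 6**2 - 3*sqrt(3))*(-4*(-5) - 3))*((15 - 15) - 11) = ((6 + 36 - 3*sqrt(3))*(20 - 3))*(0 - 11) = ((42 - 3*sqrt(3))*17)*(-11) = (714 - 51*sqrt(3))*(-11) = -7854 + 561*sqrt(3)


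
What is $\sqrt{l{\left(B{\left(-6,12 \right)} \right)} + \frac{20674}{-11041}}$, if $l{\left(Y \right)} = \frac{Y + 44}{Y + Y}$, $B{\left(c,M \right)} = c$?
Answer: $\frac{i \sqrt{22114438458}}{66246} \approx 2.2448 i$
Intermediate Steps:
$l{\left(Y \right)} = \frac{44 + Y}{2 Y}$
$\sqrt{l{\left(B{\left(-6,12 \right)} \right)} + \frac{20674}{-11041}} = \sqrt{\frac{44 - 6}{2 \left(-6\right)} + \frac{20674}{-11041}} = \sqrt{\frac{1}{2} \left(- \frac{1}{6}\right) 38 + 20674 \left(- \frac{1}{11041}\right)} = \sqrt{- \frac{19}{6} - \frac{20674}{11041}} = \sqrt{- \frac{333823}{66246}} = \frac{i \sqrt{22114438458}}{66246}$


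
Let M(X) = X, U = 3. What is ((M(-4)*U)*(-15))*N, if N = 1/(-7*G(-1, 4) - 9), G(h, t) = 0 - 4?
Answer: 180/19 ≈ 9.4737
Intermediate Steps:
G(h, t) = -4
N = 1/19 (N = 1/(-7*(-4) - 9) = 1/(28 - 9) = 1/19 ≈ 0.052632)
((M(-4)*U)*(-15))*N = (-4*3*(-15))*(1/19) = -12*(-15)*(1/19) = 180*(1/19) = 180/19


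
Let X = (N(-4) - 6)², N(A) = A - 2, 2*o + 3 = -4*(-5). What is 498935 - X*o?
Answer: 497711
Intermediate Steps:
o = 17/2 (o = -3/2 + (-4*(-5))/2 = -3/2 + (½)*20 = -3/2 + 10 = 17/2 ≈ 8.5000)
N(A) = -2 + A
X = 144 (X = ((-2 - 4) - 6)² = (-6 - 6)² = (-12)² = 144)
498935 - X*o = 498935 - 144*17/2 = 498935 - 1*1224 = 498935 - 1224 = 497711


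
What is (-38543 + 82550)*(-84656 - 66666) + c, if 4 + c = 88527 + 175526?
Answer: -6658963205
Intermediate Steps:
c = 264049 (c = -4 + (88527 + 175526) = -4 + 264053 = 264049)
(-38543 + 82550)*(-84656 - 66666) + c = (-38543 + 82550)*(-84656 - 66666) + 264049 = 44007*(-151322) + 264049 = -6659227254 + 264049 = -6658963205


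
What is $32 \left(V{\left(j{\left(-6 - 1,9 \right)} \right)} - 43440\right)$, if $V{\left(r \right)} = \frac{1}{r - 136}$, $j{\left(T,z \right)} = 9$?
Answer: $- \frac{176540192}{127} \approx -1.3901 \cdot 10^{6}$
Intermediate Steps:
$V{\left(r \right)} = \frac{1}{-136 + r}$
$32 \left(V{\left(j{\left(-6 - 1,9 \right)} \right)} - 43440\right) = 32 \left(\frac{1}{-136 + 9} - 43440\right) = 32 \left(\frac{1}{-127} - 43440\right) = 32 \left(- \frac{1}{127} - 43440\right) = 32 \left(- \frac{5516881}{127}\right) = - \frac{176540192}{127}$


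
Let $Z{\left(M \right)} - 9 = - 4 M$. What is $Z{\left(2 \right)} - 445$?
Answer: $-444$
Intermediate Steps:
$Z{\left(M \right)} = 9 - 4 M$
$Z{\left(2 \right)} - 445 = \left(9 - 8\right) - 445 = 1 - 445 = -444$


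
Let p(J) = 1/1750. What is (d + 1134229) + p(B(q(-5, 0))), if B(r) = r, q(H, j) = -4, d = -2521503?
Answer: -2427729499/1750 ≈ -1.3873e+6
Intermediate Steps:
p(J) = 1/1750
(d + 1134229) + p(B(q(-5, 0))) = (-2521503 + 1134229) + 1/1750 = -1387274 + 1/1750 = -2427729499/1750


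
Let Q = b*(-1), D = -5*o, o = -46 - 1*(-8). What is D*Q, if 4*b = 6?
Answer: -285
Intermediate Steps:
b = 3/2 (b = (1/4)*6 = 3/2 ≈ 1.5000)
o = -38 (o = -46 + 8 = -38)
D = 190 (D = -5*(-38) = 190)
Q = -3/2 (Q = (3/2)*(-1) = -3/2 ≈ -1.5000)
D*Q = 190*(-3/2) = -285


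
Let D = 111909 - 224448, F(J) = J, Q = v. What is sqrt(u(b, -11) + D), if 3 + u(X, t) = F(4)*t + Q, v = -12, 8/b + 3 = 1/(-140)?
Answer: I*sqrt(112598) ≈ 335.56*I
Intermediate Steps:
b = -1120/421 (b = 8/(-3 + 1/(-140)) = 8/(-3 - 1/140) = 8/(-421/140) = 8*(-140/421) = -1120/421 ≈ -2.6603)
Q = -12
u(X, t) = -15 + 4*t (u(X, t) = -3 + (4*t - 12) = -3 + (-12 + 4*t) = -15 + 4*t)
D = -112539
sqrt(u(b, -11) + D) = sqrt((-15 + 4*(-11)) - 112539) = sqrt((-15 - 44) - 112539) = sqrt(-59 - 112539) = sqrt(-112598) = I*sqrt(112598)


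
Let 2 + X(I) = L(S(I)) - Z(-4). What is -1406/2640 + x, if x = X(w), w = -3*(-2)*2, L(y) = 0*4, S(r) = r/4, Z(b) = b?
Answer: 1937/1320 ≈ 1.4674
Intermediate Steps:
S(r) = r/4 (S(r) = r*(1/4) = r/4)
L(y) = 0
w = 12 (w = 6*2 = 12)
X(I) = 2 (X(I) = -2 + (0 - 1*(-4)) = -2 + (0 + 4) = -2 + 4 = 2)
x = 2
-1406/2640 + x = -1406/2640 + 2 = -1406*1/2640 + 2 = -703/1320 + 2 = 1937/1320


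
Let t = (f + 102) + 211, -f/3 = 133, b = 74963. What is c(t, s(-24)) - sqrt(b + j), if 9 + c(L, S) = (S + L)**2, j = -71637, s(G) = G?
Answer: 12091 - sqrt(3326) ≈ 12033.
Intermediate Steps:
f = -399 (f = -3*133 = -399)
t = -86 (t = (-399 + 102) + 211 = -297 + 211 = -86)
c(L, S) = -9 + (L + S)**2 (c(L, S) = -9 + (S + L)**2 = -9 + (L + S)**2)
c(t, s(-24)) - sqrt(b + j) = (-9 + (-86 - 24)**2) - sqrt(74963 - 71637) = (-9 + (-110)**2) - sqrt(3326) = (-9 + 12100) - sqrt(3326) = 12091 - sqrt(3326)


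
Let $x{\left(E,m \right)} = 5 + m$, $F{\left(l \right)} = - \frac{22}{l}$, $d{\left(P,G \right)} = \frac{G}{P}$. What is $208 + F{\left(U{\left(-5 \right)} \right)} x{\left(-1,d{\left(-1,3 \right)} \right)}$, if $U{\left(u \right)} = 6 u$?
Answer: $\frac{3142}{15} \approx 209.47$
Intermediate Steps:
$208 + F{\left(U{\left(-5 \right)} \right)} x{\left(-1,d{\left(-1,3 \right)} \right)} = 208 + - \frac{22}{6 \left(-5\right)} \left(5 + \frac{3}{-1}\right) = 208 + - \frac{22}{-30} \left(5 + 3 \left(-1\right)\right) = 208 + \left(-22\right) \left(- \frac{1}{30}\right) \left(5 - 3\right) = 208 + \frac{11}{15} \cdot 2 = 208 + \frac{22}{15} = \frac{3142}{15}$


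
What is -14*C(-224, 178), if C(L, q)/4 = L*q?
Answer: 2232832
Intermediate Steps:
C(L, q) = 4*L*q (C(L, q) = 4*(L*q) = 4*L*q)
-14*C(-224, 178) = -56*(-224)*178 = -14*(-159488) = 2232832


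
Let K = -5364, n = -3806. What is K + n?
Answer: -9170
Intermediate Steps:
K + n = -5364 - 3806 = -9170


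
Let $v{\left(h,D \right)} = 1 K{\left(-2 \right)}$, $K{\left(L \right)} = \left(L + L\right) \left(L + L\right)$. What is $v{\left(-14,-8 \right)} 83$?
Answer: $1328$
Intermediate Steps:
$K{\left(L \right)} = 4 L^{2}$ ($K{\left(L \right)} = 2 L 2 L = 4 L^{2}$)
$v{\left(h,D \right)} = 16$ ($v{\left(h,D \right)} = 1 \cdot 4 \left(-2\right)^{2} = 1 \cdot 4 \cdot 4 = 1 \cdot 16 = 16$)
$v{\left(-14,-8 \right)} 83 = 16 \cdot 83 = 1328$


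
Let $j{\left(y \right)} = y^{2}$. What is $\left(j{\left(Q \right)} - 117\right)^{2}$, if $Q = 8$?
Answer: $2809$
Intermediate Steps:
$\left(j{\left(Q \right)} - 117\right)^{2} = \left(8^{2} - 117\right)^{2} = \left(64 - 117\right)^{2} = \left(-53\right)^{2} = 2809$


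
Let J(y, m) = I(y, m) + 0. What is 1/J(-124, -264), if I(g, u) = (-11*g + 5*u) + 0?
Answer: 1/44 ≈ 0.022727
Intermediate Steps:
I(g, u) = -11*g + 5*u
J(y, m) = -11*y + 5*m (J(y, m) = (-11*y + 5*m) + 0 = -11*y + 5*m)
1/J(-124, -264) = 1/(-11*(-124) + 5*(-264)) = 1/(1364 - 1320) = 1/44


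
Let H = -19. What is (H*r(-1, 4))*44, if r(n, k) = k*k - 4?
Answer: -10032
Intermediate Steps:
r(n, k) = -4 + k² (r(n, k) = k² - 4 = -4 + k²)
(H*r(-1, 4))*44 = -19*(-4 + 4²)*44 = -19*(-4 + 16)*44 = -19*12*44 = -228*44 = -10032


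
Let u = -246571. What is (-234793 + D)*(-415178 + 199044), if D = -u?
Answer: -2545626252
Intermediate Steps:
D = 246571 (D = -1*(-246571) = 246571)
(-234793 + D)*(-415178 + 199044) = (-234793 + 246571)*(-415178 + 199044) = 11778*(-216134) = -2545626252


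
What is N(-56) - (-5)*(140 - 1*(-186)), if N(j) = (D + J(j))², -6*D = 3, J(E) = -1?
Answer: 6529/4 ≈ 1632.3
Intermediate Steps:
D = -½ (D = -⅙*3 = -½ ≈ -0.50000)
N(j) = 9/4 (N(j) = (-½ - 1)² = (-3/2)² = 9/4)
N(-56) - (-5)*(140 - 1*(-186)) = 9/4 - (-5)*(140 - 1*(-186)) = 9/4 - (-5)*(140 + 186) = 9/4 - (-5)*326 = 9/4 - 1*(-1630) = 9/4 + 1630 = 6529/4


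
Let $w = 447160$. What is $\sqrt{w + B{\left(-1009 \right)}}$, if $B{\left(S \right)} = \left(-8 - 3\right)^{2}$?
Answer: $\sqrt{447281} \approx 668.79$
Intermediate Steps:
$B{\left(S \right)} = 121$ ($B{\left(S \right)} = \left(-11\right)^{2} = 121$)
$\sqrt{w + B{\left(-1009 \right)}} = \sqrt{447160 + 121} = \sqrt{447281}$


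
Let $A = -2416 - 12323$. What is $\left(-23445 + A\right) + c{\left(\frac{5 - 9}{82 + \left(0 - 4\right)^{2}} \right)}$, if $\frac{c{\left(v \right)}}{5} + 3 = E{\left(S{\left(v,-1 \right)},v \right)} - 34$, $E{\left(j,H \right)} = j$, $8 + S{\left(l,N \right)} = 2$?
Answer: $-38399$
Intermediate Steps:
$S{\left(l,N \right)} = -6$ ($S{\left(l,N \right)} = -8 + 2 = -6$)
$A = -14739$ ($A = -2416 - 12323 = -14739$)
$c{\left(v \right)} = -215$ ($c{\left(v \right)} = -15 + 5 \left(-6 - 34\right) = -15 + 5 \left(-40\right) = -15 - 200 = -215$)
$\left(-23445 + A\right) + c{\left(\frac{5 - 9}{82 + \left(0 - 4\right)^{2}} \right)} = \left(-23445 - 14739\right) - 215 = -38184 - 215 = -38399$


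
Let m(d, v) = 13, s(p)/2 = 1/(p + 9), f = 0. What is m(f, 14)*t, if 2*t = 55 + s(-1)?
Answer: 2873/8 ≈ 359.13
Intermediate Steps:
s(p) = 2/(9 + p) (s(p) = 2/(p + 9) = 2/(9 + p))
t = 221/8 (t = (55 + 2/(9 - 1))/2 = (55 + 2/8)/2 = (55 + 2*(⅛))/2 = (55 + ¼)/2 = (½)*(221/4) = 221/8 ≈ 27.625)
m(f, 14)*t = 13*(221/8) = 2873/8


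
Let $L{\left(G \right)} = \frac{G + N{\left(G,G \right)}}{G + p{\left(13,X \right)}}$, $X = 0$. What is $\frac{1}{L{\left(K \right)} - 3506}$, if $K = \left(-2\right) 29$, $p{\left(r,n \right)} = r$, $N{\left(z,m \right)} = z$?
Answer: $- \frac{45}{157654} \approx -0.00028544$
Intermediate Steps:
$K = -58$
$L{\left(G \right)} = \frac{2 G}{13 + G}$ ($L{\left(G \right)} = \frac{G + G}{G + 13} = \frac{2 G}{13 + G}$)
$\frac{1}{L{\left(K \right)} - 3506} = \frac{1}{2 \left(-58\right) \frac{1}{13 - 58} - 3506} = \frac{1}{2 \left(-58\right) \frac{1}{-45} - 3506} = \frac{1}{2 \left(-58\right) \left(- \frac{1}{45}\right) - 3506} = \frac{1}{\frac{116}{45} - 3506} = \frac{1}{- \frac{157654}{45}} = - \frac{45}{157654}$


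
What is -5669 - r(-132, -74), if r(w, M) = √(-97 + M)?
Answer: -5669 - 3*I*√19 ≈ -5669.0 - 13.077*I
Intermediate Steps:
-5669 - r(-132, -74) = -5669 - √(-97 - 74) = -5669 - √(-171) = -5669 - 3*I*√19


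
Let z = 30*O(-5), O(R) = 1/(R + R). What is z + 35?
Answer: 32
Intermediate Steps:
O(R) = 1/(2*R)
z = -3 (z = 30*((½)/(-5)) = 30*((½)*(-⅕)) = 30*(-⅒) = -3)
z + 35 = -3 + 35 = 32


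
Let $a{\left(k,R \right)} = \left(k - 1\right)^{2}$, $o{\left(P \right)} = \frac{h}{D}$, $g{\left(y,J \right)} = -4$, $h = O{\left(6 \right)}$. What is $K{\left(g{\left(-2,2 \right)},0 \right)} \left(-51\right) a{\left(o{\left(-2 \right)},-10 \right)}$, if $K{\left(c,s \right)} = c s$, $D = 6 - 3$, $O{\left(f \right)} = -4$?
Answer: $0$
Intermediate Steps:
$h = -4$
$D = 3$
$o{\left(P \right)} = - \frac{4}{3}$
$a{\left(k,R \right)} = \left(-1 + k\right)^{2}$
$K{\left(g{\left(-2,2 \right)},0 \right)} \left(-51\right) a{\left(o{\left(-2 \right)},-10 \right)} = \left(-4\right) 0 \left(-51\right) \left(-1 - \frac{4}{3}\right)^{2} = 0 \left(-51\right) \left(- \frac{7}{3}\right)^{2} = 0 \cdot \frac{49}{9} = 0$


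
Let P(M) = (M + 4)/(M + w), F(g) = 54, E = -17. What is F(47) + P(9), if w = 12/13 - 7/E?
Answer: 126209/2284 ≈ 55.258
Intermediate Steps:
w = 295/221 (w = 12/13 - 7/(-17) = 12*(1/13) - 7*(-1/17) = 12/13 + 7/17 = 295/221 ≈ 1.3348)
P(M) = (4 + M)/(295/221 + M) (P(M) = (M + 4)/(M + 295/221) = (4 + M)/(295/221 + M))
F(47) + P(9) = 54 + 221*(4 + 9)/(295 + 221*9) = 54 + 221*13/(295 + 1989) = 54 + 221*13/2284 = 54 + 221*(1/2284)*13 = 54 + 2873/2284 = 126209/2284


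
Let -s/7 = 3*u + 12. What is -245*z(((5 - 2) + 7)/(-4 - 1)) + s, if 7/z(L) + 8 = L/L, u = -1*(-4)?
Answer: 77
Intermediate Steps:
u = 4
z(L) = -1 (z(L) = 7/(-8 + L/L) = 7/(-8 + 1) = 7/(-7) = 7*(-⅐) = -1)
s = -168 (s = -7*(3*4 + 12) = -7*(12 + 12) = -7*24 = -168)
-245*z(((5 - 2) + 7)/(-4 - 1)) + s = -245*(-1) - 168 = 245 - 168 = 77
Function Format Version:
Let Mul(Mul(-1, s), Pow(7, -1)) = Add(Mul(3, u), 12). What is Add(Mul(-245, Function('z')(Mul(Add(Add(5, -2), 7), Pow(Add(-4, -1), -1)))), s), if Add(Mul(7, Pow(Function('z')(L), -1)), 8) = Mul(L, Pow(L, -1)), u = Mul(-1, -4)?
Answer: 77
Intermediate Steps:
u = 4
Function('z')(L) = -1 (Function('z')(L) = Mul(7, Pow(Add(-8, Mul(L, Pow(L, -1))), -1)) = Mul(7, Pow(Add(-8, 1), -1)) = Mul(7, Pow(-7, -1)) = Mul(7, Rational(-1, 7)) = -1)
s = -168 (s = Mul(-7, Add(Mul(3, 4), 12)) = Mul(-7, Add(12, 12)) = Mul(-7, 24) = -168)
Add(Mul(-245, Function('z')(Mul(Add(Add(5, -2), 7), Pow(Add(-4, -1), -1)))), s) = Add(Mul(-245, -1), -168) = Add(245, -168) = 77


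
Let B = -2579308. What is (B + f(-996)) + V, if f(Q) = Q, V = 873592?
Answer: -1706712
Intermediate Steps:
(B + f(-996)) + V = (-2579308 - 996) + 873592 = -2580304 + 873592 = -1706712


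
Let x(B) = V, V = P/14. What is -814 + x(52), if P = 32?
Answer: -5682/7 ≈ -811.71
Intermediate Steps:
V = 16/7 (V = 32/14 = 32*(1/14) = 16/7 ≈ 2.2857)
x(B) = 16/7
-814 + x(52) = -814 + 16/7 = -5682/7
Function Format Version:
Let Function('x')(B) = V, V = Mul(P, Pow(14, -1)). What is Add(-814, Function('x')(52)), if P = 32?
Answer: Rational(-5682, 7) ≈ -811.71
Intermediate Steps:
V = Rational(16, 7) (V = Mul(32, Pow(14, -1)) = Mul(32, Rational(1, 14)) = Rational(16, 7) ≈ 2.2857)
Function('x')(B) = Rational(16, 7)
Add(-814, Function('x')(52)) = Add(-814, Rational(16, 7)) = Rational(-5682, 7)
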